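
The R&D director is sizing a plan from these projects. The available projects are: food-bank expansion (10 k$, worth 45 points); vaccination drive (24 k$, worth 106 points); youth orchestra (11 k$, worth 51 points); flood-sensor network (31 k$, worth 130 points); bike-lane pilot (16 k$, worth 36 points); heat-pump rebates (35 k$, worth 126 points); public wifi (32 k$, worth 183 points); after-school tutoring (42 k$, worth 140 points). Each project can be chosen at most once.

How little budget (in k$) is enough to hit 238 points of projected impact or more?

Look for the lowest-budget combination reaching 238.
food-bank expansion + youth orchestra + public wifi: 279 projected impact at 53 k$.
Any bundle with less than 53 k$ falls short of 238.

53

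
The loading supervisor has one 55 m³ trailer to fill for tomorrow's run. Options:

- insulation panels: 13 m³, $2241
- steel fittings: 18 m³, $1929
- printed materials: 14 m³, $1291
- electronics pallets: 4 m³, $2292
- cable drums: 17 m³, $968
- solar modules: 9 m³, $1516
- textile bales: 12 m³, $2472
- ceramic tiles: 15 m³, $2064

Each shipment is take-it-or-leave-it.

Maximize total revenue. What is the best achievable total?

10585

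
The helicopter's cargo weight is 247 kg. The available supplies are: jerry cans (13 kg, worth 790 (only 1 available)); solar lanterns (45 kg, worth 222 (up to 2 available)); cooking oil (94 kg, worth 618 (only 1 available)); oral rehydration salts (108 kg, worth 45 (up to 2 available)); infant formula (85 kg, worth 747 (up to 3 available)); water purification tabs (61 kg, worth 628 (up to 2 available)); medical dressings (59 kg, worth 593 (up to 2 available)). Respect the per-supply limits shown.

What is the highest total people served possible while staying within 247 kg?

The ratio heuristic lands on jerry cans + solar lanterns + 2×water purification tabs + medical dressings (2861) but leaves 8 kg idle.
Dropping solar lanterns and water purification tabs and medical dressings frees 165 kg; slotting in 2×infant formula (170 kg) lifts the total to 2912 at 244 kg.
The spare 3 kg is too small for any remaining supply, and no exchange beats 2912.

2912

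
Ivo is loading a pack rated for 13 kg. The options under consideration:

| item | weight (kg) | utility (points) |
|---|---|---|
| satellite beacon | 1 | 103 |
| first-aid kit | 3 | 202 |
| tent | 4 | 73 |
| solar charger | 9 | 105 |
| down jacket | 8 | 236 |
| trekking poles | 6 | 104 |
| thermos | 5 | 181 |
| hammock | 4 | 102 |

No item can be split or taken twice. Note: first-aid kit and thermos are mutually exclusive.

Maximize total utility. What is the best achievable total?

541

Satellite beacon + first-aid kit + down jacket uses 12 of the 13 kg and totals 541.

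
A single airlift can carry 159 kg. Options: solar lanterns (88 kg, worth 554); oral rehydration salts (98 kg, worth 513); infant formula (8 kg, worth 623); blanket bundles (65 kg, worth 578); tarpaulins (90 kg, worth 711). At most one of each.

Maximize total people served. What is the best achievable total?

1334

A density-first pass picks infant formula + blanket bundles — 1201 at 73 kg.
The 65 kg tied up in blanket bundles is better spent on tarpaulins — total rises to 1334 (98 kg).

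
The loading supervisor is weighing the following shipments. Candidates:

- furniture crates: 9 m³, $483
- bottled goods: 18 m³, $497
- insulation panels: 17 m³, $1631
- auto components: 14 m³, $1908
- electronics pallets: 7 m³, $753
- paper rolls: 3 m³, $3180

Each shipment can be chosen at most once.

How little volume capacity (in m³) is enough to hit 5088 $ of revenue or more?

Look for the lowest-volume combination reaching 5088.
Taking auto components + paper rolls gives 5088 (≥ 5088) for 17 m³.
Any bundle with less than 17 m³ falls short of 5088.

17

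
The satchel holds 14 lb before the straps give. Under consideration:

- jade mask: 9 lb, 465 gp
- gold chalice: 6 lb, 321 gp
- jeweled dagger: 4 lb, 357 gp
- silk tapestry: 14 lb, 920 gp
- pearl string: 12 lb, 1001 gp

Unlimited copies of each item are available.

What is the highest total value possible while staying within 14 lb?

3×jeweled dagger uses 12 of the 14 lb and totals 1071.
Every other selection either busts 14 lb or fails to beat 1071.

1071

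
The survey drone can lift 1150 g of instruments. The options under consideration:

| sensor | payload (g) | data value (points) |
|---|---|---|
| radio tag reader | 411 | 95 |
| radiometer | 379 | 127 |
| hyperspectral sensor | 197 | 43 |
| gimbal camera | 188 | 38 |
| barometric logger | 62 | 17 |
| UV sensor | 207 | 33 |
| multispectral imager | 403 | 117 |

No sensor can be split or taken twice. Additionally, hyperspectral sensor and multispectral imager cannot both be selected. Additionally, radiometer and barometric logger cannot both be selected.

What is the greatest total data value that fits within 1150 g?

Ranking by ratio (data value/g): radiometer 0.34, multispectral imager 0.29, barometric logger 0.27.
Radiometer + gimbal camera + multispectral imager uses 970 of the 1150 g and totals 282.
The closest alternative, radiometer + UV sensor + multispectral imager, reaches only 277.

282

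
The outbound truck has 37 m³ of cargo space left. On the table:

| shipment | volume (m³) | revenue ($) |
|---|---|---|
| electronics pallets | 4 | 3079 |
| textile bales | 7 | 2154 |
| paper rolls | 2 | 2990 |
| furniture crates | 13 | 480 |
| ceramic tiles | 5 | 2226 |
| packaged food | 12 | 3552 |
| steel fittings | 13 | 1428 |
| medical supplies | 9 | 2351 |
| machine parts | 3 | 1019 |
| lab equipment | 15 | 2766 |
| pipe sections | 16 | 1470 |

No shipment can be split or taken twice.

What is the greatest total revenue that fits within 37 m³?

15217

A density-first pass picks electronics pallets + textile bales + paper rolls + ceramic tiles + packaged food + machine parts — 15020 at 33 m³.
The 7 m³ tied up in textile bales is better spent on medical supplies — total rises to 15217 (35 m³).
No other feasible combination exceeds 15217.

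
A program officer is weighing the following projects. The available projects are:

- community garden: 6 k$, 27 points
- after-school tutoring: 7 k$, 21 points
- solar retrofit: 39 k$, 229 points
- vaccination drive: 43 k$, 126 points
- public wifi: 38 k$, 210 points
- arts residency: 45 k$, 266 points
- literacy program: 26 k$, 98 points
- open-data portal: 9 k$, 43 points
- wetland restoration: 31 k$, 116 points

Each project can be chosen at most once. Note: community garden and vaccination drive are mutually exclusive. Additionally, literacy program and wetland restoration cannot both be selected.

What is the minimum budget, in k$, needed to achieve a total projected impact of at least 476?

Minimise k$ subject to total projected impact ≥ 476.
Taking public wifi + arts residency gives 476 (≥ 476) for 83 k$.
Below 83 k$ the best achievable stays under 476.

83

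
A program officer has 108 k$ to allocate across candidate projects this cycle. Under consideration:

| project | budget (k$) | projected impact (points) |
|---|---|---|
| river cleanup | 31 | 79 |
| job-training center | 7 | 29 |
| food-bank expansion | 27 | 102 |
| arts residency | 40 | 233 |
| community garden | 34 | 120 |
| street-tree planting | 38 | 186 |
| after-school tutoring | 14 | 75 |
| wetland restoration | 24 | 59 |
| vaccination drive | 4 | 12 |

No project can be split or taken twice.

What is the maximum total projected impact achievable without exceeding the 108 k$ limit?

535

Best packing: job-training center + arts residency + street-tree planting + after-school tutoring + vaccination drive — 103 k$, 535 total.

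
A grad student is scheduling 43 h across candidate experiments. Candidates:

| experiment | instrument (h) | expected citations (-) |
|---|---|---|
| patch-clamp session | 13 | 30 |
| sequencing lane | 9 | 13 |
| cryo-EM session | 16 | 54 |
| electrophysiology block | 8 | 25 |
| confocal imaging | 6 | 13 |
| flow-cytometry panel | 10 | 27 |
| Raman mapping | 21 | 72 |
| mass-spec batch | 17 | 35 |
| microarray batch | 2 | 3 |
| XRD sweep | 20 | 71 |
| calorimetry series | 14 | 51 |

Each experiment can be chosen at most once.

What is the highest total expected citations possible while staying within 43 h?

148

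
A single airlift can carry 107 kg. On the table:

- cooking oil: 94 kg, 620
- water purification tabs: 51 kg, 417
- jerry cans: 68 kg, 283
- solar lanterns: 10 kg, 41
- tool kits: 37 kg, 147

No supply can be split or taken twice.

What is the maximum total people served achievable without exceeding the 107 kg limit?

Taking the top-ratio supplies first gives water purification tabs + solar lanterns + tool kits for 605 (98 kg).
Dropping water purification tabs and tool kits frees 88 kg; slotting in cooking oil (94 kg) lifts the total to 661 at 104 kg.

661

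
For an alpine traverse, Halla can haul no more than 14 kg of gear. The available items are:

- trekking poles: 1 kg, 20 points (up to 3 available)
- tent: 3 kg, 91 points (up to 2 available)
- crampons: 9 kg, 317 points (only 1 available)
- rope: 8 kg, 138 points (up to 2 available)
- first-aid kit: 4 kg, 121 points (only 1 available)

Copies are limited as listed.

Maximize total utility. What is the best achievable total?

A density-first pass picks 2×trekking poles + tent + crampons — 448 at 14 kg.
Replace trekking poles and tent with first-aid kit: the trade gains 10 net, giving 458 at 14 kg.

458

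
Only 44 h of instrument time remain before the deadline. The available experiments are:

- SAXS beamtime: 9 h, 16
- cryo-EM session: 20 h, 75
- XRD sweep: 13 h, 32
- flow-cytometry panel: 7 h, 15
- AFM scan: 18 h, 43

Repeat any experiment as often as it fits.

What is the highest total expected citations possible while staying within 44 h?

150

Density check — cryo-EM session 3.75, XRD sweep 2.46, AFM scan 2.39 are the best per h.
2×cryo-EM session uses 40 of the 44 h and totals 150.
Every other selection either busts 44 h or fails to beat 150.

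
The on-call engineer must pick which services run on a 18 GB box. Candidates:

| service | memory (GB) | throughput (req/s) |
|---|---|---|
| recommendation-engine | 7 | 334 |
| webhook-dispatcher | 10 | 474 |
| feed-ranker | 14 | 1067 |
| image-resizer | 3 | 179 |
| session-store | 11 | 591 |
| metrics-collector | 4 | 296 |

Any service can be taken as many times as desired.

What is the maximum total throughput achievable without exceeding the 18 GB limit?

1363

Feed-ranker + metrics-collector uses 18 of the 18 GB and totals 1363.
Every other selection either busts 18 GB or fails to beat 1363.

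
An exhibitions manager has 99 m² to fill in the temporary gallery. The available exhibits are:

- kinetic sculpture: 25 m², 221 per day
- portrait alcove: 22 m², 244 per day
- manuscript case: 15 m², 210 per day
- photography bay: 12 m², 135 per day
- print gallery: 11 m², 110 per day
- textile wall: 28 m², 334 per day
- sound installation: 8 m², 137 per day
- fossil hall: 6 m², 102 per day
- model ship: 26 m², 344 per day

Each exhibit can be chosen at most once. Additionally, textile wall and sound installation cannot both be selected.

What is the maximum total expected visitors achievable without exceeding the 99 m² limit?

1235

Taking manuscript case + photography bay + print gallery + textile wall + fossil hall + model ship: 98 m² used, 1235 in expected visitors.
That's the maximum — no feasible swap from here does better than 1235.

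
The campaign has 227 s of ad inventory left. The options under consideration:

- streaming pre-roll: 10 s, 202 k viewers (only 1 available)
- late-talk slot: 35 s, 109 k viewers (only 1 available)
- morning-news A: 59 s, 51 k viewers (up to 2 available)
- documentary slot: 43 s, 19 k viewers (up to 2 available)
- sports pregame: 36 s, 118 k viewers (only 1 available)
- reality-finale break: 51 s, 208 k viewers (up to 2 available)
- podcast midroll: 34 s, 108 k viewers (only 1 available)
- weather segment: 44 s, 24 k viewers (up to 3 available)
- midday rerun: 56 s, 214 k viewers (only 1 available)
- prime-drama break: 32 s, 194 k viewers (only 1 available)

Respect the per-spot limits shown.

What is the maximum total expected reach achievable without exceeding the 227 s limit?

1045

The ratio heuristic lands on streaming pre-roll + 2×reality-finale break + midday rerun + prime-drama break (1026) but leaves 27 s idle.
Dropping reality-finale break frees 51 s; slotting in late-talk slot + sports pregame (71 s) lifts the total to 1045 at 220 s.
Nothing else within 227 s beats 1045.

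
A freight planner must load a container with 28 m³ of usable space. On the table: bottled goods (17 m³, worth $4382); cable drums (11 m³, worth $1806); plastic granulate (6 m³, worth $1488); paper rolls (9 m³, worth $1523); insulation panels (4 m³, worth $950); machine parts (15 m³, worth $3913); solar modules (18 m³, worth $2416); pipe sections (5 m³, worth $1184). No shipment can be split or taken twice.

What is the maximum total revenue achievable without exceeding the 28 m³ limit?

7054

Greedy by ratio would take plastic granulate + insulation panels + machine parts: 25 m³ used, total 6351.
The 19 m³ tied up in insulation panels and machine parts is better spent on bottled goods + pipe sections — total rises to 7054 (28 m³).
No other feasible combination exceeds 7054.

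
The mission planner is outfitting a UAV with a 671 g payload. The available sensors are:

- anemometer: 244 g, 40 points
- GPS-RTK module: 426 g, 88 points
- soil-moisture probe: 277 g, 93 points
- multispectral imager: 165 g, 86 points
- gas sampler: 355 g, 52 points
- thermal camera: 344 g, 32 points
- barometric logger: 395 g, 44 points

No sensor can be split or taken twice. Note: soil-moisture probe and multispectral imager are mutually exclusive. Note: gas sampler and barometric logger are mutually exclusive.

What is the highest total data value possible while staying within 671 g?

174

Best packing: GPS-RTK module + multispectral imager — 591 g, 174 total.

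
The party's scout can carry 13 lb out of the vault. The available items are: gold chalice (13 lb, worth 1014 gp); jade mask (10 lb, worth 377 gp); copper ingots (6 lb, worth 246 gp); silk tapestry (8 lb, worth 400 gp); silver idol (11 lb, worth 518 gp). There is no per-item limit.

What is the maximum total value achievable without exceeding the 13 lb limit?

1014

Best packing: gold chalice — 13 lb, 1014 total.
Every other selection either busts 13 lb or fails to beat 1014.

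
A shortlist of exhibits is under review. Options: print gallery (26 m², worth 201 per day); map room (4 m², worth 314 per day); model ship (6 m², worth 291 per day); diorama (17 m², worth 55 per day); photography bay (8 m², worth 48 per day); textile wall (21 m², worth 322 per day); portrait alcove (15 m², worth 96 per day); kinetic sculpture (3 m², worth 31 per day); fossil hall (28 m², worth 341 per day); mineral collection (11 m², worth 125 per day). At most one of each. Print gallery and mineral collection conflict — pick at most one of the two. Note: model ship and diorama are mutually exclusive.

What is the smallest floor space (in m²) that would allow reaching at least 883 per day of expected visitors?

31

Look for the lowest-floor combination reaching 883.
map room + model ship + textile wall: 927 expected visitors at 31 m².
Any bundle with less than 31 m² falls short of 883.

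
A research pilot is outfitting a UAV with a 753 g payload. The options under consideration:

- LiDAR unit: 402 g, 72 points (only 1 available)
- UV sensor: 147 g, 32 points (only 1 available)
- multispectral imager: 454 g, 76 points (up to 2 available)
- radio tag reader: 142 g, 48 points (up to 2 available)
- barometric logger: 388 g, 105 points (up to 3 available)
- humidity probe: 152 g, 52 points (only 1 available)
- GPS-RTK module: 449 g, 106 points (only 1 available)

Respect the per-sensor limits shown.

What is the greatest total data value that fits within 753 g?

206

The ratio heuristic lands on UV sensor + 2×radio tag reader + humidity probe (180) but leaves 170 g idle.
The 289 g tied up in UV sensor and radio tag reader is better spent on GPS-RTK module — total rises to 206 (743 g).
No other feasible combination exceeds 206.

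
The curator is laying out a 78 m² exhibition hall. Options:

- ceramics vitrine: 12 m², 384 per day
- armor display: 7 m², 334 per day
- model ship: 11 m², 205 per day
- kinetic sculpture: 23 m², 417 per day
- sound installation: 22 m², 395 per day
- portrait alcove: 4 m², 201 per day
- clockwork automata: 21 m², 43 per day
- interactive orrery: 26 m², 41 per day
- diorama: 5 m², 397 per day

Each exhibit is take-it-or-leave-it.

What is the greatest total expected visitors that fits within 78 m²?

A density-first pass picks ceramics vitrine + armor display + model ship + kinetic sculpture + portrait alcove + diorama — 1938 at 62 m².
Dropping model ship frees 11 m²; slotting in sound installation (22 m²) lifts the total to 2128 at 73 m².

2128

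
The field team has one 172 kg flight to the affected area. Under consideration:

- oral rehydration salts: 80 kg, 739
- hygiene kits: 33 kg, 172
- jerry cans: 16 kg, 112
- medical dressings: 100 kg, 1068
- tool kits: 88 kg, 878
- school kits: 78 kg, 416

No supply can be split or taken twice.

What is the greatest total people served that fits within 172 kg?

1617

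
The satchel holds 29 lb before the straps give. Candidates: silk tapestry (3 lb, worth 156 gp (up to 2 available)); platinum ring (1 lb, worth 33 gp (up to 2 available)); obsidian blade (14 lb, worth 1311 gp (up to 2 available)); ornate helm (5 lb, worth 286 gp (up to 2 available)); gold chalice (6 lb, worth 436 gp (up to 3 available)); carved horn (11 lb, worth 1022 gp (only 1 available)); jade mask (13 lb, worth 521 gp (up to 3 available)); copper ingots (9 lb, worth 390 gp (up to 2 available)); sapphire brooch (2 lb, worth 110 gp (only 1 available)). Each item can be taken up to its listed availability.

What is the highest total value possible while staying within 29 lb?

2655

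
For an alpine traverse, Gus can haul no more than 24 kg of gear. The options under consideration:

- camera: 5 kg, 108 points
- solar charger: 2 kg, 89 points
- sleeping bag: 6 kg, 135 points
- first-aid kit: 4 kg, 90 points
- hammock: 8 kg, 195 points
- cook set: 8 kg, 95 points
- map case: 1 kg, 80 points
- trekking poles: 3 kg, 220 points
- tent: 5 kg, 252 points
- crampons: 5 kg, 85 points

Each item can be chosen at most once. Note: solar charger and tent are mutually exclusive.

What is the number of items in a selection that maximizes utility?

6

The maximum utility within 24 kg is 885.
For example camera + sleeping bag + first-aid kit + map case + trekking poles + tent achieves it, using 24 kg.
Every optimal selection uses 6 items.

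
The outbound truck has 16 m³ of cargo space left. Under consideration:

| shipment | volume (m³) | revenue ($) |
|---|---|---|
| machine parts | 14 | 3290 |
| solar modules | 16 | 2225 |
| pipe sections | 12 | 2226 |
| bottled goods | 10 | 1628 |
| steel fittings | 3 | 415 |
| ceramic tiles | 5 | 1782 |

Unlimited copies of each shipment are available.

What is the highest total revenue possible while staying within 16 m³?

Taking 3×ceramic tiles: 15 m³ used, 5346 in revenue.
That's the maximum — no swap from here does better than 5346.

5346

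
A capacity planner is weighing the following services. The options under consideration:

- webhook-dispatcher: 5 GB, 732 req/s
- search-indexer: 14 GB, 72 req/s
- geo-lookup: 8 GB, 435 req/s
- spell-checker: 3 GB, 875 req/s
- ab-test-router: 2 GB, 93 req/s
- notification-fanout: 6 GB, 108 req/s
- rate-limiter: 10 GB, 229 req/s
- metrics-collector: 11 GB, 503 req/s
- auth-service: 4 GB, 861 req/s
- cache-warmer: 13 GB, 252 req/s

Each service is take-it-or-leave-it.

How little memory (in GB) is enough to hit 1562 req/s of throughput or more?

Need the lightest bundle worth ≥ 1562.
spell-checker + auth-service: 1736 throughput at 7 GB.
No combination under 7 GB hits 1562.

7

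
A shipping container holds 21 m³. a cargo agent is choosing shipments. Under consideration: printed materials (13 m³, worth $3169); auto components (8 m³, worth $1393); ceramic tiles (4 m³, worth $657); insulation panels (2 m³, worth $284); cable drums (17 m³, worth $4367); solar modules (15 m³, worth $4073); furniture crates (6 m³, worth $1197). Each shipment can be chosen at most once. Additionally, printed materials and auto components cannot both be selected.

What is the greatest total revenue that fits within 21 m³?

5270

Taking solar modules + furniture crates: 21 m³ used, 5270 in revenue.
The closest alternative, ceramic tiles + cable drums, reaches only 5024.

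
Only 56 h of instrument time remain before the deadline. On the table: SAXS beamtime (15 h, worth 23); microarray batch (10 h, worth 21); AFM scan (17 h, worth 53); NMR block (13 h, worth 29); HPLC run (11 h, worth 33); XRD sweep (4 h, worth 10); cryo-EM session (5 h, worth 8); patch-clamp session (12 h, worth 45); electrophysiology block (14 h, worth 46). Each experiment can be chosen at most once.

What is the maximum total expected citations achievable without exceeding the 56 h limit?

Taking AFM scan + HPLC run + patch-clamp session + electrophysiology block: 54 h used, 177 in expected citations.

177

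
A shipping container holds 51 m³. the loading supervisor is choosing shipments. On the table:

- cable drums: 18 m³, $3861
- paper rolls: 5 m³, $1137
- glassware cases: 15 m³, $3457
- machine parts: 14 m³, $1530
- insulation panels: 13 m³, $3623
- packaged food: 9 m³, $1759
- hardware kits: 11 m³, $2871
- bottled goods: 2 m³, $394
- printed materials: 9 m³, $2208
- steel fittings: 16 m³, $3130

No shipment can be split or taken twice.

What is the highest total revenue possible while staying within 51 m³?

12563

Taking the top-ratio shipments first gives glassware cases + insulation panels + hardware kits + bottled goods + printed materials for 12553 (50 m³).
The 17 m³ tied up in glassware cases and bottled goods is better spent on cable drums — total rises to 12563 (51 m³).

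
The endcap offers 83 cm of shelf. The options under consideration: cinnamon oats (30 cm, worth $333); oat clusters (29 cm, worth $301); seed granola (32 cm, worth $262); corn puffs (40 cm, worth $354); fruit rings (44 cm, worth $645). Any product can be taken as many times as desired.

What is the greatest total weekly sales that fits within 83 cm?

978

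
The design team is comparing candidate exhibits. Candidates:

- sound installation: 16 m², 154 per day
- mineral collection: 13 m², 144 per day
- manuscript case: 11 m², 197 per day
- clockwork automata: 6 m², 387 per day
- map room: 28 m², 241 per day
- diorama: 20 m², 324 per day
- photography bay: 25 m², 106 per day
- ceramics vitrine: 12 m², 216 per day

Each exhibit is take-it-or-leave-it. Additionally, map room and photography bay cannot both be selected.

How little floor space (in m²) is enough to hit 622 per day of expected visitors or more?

26

Need the lightest bundle worth ≥ 622.
Taking clockwork automata + diorama gives 711 (≥ 622) for 26 m².
Any bundle with less than 26 m² falls short of 622.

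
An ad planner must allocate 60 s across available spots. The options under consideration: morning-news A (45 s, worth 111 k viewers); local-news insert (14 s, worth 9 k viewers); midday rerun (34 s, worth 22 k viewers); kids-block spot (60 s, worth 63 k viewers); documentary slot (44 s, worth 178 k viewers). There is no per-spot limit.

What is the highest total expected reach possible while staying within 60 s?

Ranking by ratio (expected reach/s): documentary slot 4.05, morning-news A 2.47, kids-block spot 1.05, midday rerun 0.65.
The ratio ordering already packs tightly: local-news insert + documentary slot, 58 s, 187.

187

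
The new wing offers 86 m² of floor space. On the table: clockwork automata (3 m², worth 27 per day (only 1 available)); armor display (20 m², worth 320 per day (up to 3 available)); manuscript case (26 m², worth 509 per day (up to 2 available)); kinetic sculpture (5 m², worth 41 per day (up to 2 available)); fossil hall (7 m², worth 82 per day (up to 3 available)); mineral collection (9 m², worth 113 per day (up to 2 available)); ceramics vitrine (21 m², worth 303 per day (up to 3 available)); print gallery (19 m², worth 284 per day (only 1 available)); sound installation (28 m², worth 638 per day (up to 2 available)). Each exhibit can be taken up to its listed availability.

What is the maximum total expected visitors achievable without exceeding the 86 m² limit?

The ratio ordering already packs tightly: clockwork automata + manuscript case + 2×sound installation, 85 m², 1812.
That's the maximum — no swap from here does better than 1812.

1812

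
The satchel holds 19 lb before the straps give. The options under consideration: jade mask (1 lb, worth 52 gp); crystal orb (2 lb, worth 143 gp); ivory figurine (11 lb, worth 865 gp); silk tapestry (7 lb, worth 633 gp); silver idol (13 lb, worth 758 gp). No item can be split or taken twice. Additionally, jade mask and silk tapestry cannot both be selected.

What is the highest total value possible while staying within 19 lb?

1498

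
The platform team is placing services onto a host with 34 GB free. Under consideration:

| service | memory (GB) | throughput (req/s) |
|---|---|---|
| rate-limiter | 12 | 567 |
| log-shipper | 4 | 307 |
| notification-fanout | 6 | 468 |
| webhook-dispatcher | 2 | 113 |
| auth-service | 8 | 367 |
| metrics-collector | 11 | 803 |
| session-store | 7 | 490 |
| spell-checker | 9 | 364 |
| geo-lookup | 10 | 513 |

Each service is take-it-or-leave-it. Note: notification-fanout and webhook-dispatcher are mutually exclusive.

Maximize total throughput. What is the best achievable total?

2274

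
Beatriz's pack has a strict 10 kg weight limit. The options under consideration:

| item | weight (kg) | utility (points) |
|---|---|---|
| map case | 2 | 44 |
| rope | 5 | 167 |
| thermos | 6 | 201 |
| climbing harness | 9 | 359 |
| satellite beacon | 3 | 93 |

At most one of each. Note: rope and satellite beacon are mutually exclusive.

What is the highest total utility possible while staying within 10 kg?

Best packing: climbing harness — 9 kg, 359 total.
The spare 1 kg is too small for any remaining item, and no feasible exchange beats 359.

359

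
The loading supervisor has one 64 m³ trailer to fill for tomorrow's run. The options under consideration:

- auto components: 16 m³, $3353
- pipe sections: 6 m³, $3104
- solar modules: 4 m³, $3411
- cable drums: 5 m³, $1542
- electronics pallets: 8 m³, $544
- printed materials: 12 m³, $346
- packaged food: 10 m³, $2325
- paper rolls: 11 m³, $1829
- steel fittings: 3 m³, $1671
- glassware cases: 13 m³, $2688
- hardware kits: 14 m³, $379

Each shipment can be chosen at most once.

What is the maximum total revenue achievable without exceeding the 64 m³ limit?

Ranking by ratio (revenue/m³): solar modules 852.75, steel fittings 557.00, pipe sections 517.33.
The ratio heuristic lands on auto components + pipe sections + solar modules + cable drums + packaged food + steel fittings + glassware cases (18094) but leaves 7 m³ idle.
Dropping cable drums frees 5 m³; slotting in paper rolls (11 m³) lifts the total to 18381 at 63 m³.
The closest alternative, auto components + pipe sections + solar modules + cable drums + packaged food + steel fittings + glassware cases, reaches only 18094.

18381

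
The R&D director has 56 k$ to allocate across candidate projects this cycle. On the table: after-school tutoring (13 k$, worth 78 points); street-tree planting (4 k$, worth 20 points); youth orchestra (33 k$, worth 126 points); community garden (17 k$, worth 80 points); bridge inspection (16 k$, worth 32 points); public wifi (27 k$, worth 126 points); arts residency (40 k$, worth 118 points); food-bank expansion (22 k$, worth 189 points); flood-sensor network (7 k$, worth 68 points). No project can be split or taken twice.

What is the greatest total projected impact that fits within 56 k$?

A density-first pass picks after-school tutoring + street-tree planting + food-bank expansion + flood-sensor network — 355 at 46 k$.
Replace after-school tutoring and street-tree planting with public wifi: the trade gains 28 net, giving 383 at 56 k$.

383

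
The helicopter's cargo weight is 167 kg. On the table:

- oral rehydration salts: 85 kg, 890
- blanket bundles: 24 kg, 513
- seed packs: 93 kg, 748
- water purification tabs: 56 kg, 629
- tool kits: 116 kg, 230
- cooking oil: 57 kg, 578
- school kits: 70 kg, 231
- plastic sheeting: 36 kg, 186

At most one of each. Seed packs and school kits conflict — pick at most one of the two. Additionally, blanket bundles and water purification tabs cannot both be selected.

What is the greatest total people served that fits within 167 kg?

Density check — blanket bundles 21.38, water purification tabs 11.23, oral rehydration salts 10.47, cooking oil 10.14 are the best per kg.
Oral rehydration salts + blanket bundles + cooking oil uses 166 of the 167 kg and totals 1981.
Runner-up oral rehydration salts + blanket bundles + plastic sheeting tops out at 1589.

1981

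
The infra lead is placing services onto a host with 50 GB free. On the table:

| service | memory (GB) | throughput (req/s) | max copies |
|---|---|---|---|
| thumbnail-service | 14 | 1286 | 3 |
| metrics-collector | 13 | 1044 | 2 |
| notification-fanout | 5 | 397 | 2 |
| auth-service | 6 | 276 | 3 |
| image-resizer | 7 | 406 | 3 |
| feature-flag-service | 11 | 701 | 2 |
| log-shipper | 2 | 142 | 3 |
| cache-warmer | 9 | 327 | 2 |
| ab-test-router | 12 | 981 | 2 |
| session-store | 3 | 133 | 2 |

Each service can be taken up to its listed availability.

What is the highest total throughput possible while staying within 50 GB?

4397

Density check — thumbnail-service 91.86, ab-test-router 81.75, metrics-collector 80.31, notification-fanout 79.40 are the best per GB.
3×thumbnail-service + notification-fanout + log-shipper uses 49 of the 50 GB and totals 4397.
Every other selection either busts 50 GB or exceeds an availability limit or fails to beat 4397.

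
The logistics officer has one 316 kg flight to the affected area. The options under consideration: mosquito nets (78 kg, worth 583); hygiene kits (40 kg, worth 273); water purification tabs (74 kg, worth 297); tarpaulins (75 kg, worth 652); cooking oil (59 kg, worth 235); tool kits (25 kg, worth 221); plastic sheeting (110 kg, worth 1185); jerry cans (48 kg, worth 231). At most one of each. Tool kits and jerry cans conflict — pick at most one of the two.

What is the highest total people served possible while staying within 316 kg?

Filling by ratio: mosquito nets + tarpaulins + tool kits + plastic sheeting for 2641, with 28 kg left unused.
Dropping tool kits frees 25 kg; slotting in hygiene kits (40 kg) lifts the total to 2693 at 303 kg.

2693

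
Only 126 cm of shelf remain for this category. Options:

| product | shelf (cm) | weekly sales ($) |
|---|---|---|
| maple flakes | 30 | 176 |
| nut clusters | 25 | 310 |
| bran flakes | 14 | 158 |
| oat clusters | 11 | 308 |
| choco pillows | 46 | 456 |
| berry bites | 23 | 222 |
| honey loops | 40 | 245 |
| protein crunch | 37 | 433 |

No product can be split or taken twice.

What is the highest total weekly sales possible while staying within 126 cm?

1507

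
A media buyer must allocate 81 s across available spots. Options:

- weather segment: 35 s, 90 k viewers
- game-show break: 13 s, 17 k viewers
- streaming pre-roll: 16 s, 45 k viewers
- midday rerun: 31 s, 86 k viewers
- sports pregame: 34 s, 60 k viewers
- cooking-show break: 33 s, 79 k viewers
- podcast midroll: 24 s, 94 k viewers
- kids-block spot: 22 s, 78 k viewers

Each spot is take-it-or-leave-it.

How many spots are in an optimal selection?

The maximum expected reach within 81 s is 262.
One optimal bundle: weather segment + podcast midroll + kids-block spot (81 s).
All optima have 3 spots.

3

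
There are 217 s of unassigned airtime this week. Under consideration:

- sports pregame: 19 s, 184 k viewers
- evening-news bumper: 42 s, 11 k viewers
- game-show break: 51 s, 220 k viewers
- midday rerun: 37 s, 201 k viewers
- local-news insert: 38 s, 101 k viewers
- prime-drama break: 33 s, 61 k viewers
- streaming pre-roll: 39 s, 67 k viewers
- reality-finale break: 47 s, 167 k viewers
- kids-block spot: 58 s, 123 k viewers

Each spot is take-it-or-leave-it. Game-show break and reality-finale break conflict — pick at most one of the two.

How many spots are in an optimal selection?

The maximum expected reach within 217 s is 834.
For example sports pregame + game-show break + midday rerun + local-news insert + prime-drama break + streaming pre-roll achieves it, using 217 s.
Every optimal selection uses 6 spots.

6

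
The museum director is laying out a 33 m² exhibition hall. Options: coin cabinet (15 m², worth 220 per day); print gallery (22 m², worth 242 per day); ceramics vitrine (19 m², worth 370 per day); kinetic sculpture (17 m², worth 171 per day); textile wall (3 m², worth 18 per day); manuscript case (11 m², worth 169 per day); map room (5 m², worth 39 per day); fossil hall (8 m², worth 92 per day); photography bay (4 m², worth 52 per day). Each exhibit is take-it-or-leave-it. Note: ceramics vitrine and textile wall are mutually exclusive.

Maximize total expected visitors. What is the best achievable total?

539

Ranking by ratio (expected visitors/m²): ceramics vitrine 19.47, manuscript case 15.36, coin cabinet 14.67, photography bay 13.00.
Ceramics vitrine + manuscript case uses 30 of the 33 m² and totals 539.
The closest alternative, ceramics vitrine + fossil hall + photography bay, reaches only 514.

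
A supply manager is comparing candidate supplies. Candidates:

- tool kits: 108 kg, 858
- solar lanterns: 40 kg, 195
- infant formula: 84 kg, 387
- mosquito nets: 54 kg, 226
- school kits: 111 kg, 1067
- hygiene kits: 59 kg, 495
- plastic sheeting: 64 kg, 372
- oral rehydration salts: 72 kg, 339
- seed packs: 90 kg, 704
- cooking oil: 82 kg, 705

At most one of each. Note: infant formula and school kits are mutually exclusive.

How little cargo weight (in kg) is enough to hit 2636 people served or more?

316

Need the lightest bundle worth ≥ 2636.
Taking school kits + hygiene kits + plastic sheeting + cooking oil gives 2639 (≥ 2636) for 316 kg.
Any bundle with less than 316 kg falls short of 2636.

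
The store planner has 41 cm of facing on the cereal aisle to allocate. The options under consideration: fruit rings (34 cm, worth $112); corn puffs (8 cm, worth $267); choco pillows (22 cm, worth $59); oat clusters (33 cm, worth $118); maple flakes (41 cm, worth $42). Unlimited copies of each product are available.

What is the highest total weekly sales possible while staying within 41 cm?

1335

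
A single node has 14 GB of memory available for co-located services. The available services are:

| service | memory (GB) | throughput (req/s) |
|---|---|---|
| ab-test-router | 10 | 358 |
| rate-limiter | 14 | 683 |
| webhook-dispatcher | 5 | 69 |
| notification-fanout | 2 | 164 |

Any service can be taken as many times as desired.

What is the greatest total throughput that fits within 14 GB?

1148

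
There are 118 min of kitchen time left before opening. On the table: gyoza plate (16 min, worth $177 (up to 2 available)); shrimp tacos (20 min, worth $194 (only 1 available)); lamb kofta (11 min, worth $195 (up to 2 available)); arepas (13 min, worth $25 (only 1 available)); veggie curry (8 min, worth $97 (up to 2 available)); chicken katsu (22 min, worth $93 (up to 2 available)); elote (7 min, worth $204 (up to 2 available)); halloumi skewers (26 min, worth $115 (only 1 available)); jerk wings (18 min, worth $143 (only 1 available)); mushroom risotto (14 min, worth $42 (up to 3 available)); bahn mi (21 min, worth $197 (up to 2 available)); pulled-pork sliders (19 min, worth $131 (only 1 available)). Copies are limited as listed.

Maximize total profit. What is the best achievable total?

Density check — elote 29.14, lamb kofta 17.73, veggie curry 12.12, gyoza plate 11.06 are the best per min.
Greedy by ratio would take 2×gyoza plate + shrimp tacos + 2×lamb kofta + 2×veggie curry + 2×elote + mushroom risotto: 118 min used, total 1582.
Replace shrimp tacos and veggie curry and mushroom risotto with 2×bahn mi: the trade gains 61 net, giving 1643 at 118 min.
Nothing else within 118 min beats 1643.

1643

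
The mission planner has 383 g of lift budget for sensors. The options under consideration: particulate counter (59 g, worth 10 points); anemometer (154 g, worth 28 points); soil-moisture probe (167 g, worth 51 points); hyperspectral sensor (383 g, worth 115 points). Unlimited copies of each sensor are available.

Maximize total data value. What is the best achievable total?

115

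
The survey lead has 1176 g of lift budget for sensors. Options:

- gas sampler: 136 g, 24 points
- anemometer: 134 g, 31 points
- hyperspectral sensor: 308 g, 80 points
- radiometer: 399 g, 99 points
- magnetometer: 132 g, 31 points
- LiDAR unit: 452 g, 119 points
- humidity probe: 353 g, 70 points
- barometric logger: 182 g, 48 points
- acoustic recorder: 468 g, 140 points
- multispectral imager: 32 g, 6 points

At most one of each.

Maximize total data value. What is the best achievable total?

Density check — acoustic recorder 0.30, barometric logger 0.26, LiDAR unit 0.26 are the best per g.
Greedy by ratio would take LiDAR unit + barometric logger + acoustic recorder + multispectral imager: 1134 g used, total 313.
But hyperspectral sensor + radiometer + acoustic recorder fits in 1175 g and reaches 319.
The closest alternative, LiDAR unit + barometric logger + acoustic recorder + multispectral imager, reaches only 313.

319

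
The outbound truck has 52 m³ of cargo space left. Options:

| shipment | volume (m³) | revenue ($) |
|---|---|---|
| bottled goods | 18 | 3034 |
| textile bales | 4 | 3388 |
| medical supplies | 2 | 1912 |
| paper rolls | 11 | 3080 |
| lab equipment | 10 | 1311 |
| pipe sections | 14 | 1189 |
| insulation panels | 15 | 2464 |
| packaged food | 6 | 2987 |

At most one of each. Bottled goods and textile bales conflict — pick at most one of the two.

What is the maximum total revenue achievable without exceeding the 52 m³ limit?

15142

Textile bales + medical supplies + paper rolls + lab equipment + insulation panels + packaged food uses 48 of the 52 m³ and totals 15142.
Runner-up textile bales + medical supplies + paper rolls + pipe sections + insulation panels + packaged food tops out at 15020.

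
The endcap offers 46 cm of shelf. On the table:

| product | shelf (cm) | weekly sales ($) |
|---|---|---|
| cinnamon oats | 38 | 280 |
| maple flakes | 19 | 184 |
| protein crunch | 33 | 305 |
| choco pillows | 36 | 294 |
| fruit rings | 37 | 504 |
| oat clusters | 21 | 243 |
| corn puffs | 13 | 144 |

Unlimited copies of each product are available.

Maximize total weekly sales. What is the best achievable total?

504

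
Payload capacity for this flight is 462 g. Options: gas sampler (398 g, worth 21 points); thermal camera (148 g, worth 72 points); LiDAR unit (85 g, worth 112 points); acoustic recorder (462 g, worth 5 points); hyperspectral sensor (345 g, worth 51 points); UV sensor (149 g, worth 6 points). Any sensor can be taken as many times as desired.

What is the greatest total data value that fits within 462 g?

Ranking by ratio (data value/g): LiDAR unit 1.32, thermal camera 0.49, hyperspectral sensor 0.15.
Taking 5×LiDAR unit: 425 g used, 560 in data value.
That's the maximum — no swap from here does better than 560.

560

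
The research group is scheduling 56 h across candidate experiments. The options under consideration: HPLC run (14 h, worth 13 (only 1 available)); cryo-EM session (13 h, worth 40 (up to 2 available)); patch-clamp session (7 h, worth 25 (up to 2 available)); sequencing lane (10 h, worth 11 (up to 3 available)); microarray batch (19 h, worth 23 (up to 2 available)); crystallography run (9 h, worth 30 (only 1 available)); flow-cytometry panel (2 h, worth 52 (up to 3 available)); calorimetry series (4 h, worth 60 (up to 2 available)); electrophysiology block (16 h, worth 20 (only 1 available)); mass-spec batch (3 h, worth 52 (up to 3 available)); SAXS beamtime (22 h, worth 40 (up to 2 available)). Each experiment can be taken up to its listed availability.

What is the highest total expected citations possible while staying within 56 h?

Ranking by ratio (expected citations/h): flow-cytometry panel 26.00, mass-spec batch 17.33, calorimetry series 15.00.
Taking the top-ratio experiments first gives 2×patch-clamp session + sequencing lane + crystallography run + 3×flow-cytometry panel + 2×calorimetry series + 3×mass-spec batch for 523 (56 h).
Replace patch-clamp session and sequencing lane and crystallography run with 2×cryo-EM session: the trade gains 14 net, giving 537 at 56 h.
No other feasible combination exceeds 537.

537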